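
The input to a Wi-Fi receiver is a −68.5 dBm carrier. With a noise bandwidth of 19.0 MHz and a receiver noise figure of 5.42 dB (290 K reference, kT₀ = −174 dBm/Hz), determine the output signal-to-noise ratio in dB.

27.3 dB

Noise floor: N = −174 + 10 log₁₀(B) + NF
10 log₁₀(1.90×10⁷) = 72.79 dB
N = −174 + 72.79 + 5.42 = −95.79 dBm
SNR = P_sig − N = −68.5 − (−95.79) = 27.29 dB → 27.3 dB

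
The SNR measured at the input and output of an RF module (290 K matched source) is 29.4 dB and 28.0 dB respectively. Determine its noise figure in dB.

NF (dB) = SNR_in(dB) − SNR_out(dB) when the source is at T₀
NF = 29.4 − 28.0 = 1.4 dB

1.4 dB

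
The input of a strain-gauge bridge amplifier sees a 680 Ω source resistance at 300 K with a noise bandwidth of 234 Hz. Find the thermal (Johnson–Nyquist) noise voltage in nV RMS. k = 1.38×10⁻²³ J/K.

V_n = √(4kTRB)
4kTRB = 4 × 1.38×10⁻²³ × 300 × 6.80×10² × 2.34×10² = 2.64×10⁻¹⁵ V²
V_n = √(2.64×10⁻¹⁵) = 5.13×10⁻⁸ V = 51.3 nV

51.3 nV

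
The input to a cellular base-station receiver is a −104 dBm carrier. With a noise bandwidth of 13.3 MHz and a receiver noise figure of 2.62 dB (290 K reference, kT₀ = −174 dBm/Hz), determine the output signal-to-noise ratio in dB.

Noise floor: N = −174 + 10 log₁₀(B) + NF
10 log₁₀(1.33×10⁷) = 71.24 dB
N = −174 + 71.24 + 2.62 = −100.14 dBm
SNR = P_sig − N = −104 − (−100.14) = −3.86 dB → −3.9 dB

−3.9 dB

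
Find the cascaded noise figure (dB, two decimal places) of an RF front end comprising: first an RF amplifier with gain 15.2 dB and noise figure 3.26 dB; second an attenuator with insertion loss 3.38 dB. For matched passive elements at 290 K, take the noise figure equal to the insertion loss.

Convert to linear (a loss of L dB is a gain of −L dB): F_i = 10^(NF_i/10), G_i = 10^(G_i,dB/10)
  Stage 1: F_1 = 10^(3.26/10) = 2.118, G_1 = 10^(15.2/10) = 33.11
  Stage 2: F_2 = 10^(3.38/10) = 2.178, G_2 = 10^(−3.38/10) = 0.4592
Friis cascade:
  F = 2.118 + (2.178 − 1)/33.11 = 2.154
NF = 10 log₁₀(2.154) = 3.33 dB

3.33 dB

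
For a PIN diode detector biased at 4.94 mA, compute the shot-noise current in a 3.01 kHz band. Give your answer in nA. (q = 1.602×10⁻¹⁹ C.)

2.18 nA

I_n = √(2qI·B)
2qI·B = 2 × 1.602×10⁻¹⁹ × 4.94×10⁻³ × 3.01×10³ = 4.76×10⁻¹⁸ A²
I_n = √(4.76×10⁻¹⁸) = 2.18×10⁻⁹ A = 2.18 nA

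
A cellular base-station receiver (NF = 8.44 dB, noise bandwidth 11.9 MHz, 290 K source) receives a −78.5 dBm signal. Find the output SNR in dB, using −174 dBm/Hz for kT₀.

16.3 dB

Noise floor: N = −174 + 10 log₁₀(B) + NF
10 log₁₀(1.19×10⁷) = 70.76 dB
N = −174 + 70.76 + 8.44 = −94.80 dBm
SNR = P_sig − N = −78.5 − (−94.80) = 16.30 dB → 16.3 dB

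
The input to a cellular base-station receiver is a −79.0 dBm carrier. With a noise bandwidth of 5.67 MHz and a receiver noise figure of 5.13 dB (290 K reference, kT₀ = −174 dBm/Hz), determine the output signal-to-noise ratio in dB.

22.3 dB

Noise floor: N = −174 + 10 log₁₀(B) + NF
10 log₁₀(5.67×10⁶) = 67.54 dB
N = −174 + 67.54 + 5.13 = −101.33 dBm
SNR = P_sig − N = −79.0 − (−101.33) = 22.33 dB → 22.3 dB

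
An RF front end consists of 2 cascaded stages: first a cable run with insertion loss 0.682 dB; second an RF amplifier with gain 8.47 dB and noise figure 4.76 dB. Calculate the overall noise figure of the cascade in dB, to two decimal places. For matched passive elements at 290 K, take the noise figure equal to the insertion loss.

5.44 dB

Convert to linear (a loss of L dB is a gain of −L dB): F_i = 10^(NF_i/10), G_i = 10^(G_i,dB/10)
  Stage 1: F_1 = 10^(0.682/10) = 1.170, G_1 = 10^(−0.682/10) = 0.8547
  Stage 2: F_2 = 10^(4.76/10) = 2.992, G_2 = 10^(8.47/10) = 7.031
Friis cascade:
  F = 1.170 + (2.992 − 1)/0.8547 = 3.501
NF = 10 log₁₀(3.501) = 5.44 dB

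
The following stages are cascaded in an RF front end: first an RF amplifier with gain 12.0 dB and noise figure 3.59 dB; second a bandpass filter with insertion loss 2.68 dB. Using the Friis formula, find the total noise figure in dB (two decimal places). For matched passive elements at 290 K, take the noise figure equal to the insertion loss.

3.69 dB

Convert to linear (a loss of L dB is a gain of −L dB): F_i = 10^(NF_i/10), G_i = 10^(G_i,dB/10)
  Stage 1: F_1 = 10^(3.59/10) = 2.286, G_1 = 10^(12.0/10) = 15.85
  Stage 2: F_2 = 10^(2.68/10) = 1.854, G_2 = 10^(−2.68/10) = 0.5395
Friis cascade:
  F = 2.286 + (1.854 − 1)/15.85 = 2.339
NF = 10 log₁₀(2.339) = 3.69 dB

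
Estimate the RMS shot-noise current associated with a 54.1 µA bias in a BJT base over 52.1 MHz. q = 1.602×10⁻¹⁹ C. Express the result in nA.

I_n = √(2qI·B)
2qI·B = 2 × 1.602×10⁻¹⁹ × 5.41×10⁻⁵ × 5.21×10⁷ = 9.03×10⁻¹⁶ A²
I_n = √(9.03×10⁻¹⁶) = 3.01×10⁻⁸ A = 30.1 nA

30.1 nA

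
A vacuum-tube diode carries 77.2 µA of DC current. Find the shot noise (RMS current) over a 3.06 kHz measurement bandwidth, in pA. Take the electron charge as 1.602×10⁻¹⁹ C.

275 pA

I_n = √(2qI·B)
2qI·B = 2 × 1.602×10⁻¹⁹ × 7.72×10⁻⁵ × 3.06×10³ = 7.57×10⁻²⁰ A²
I_n = √(7.57×10⁻²⁰) = 2.75×10⁻¹⁰ A = 275 pA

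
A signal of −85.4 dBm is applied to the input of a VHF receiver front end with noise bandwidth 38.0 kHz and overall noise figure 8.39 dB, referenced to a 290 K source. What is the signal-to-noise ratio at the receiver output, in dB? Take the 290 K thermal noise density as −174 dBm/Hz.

Noise floor: N = −174 + 10 log₁₀(B) + NF
10 log₁₀(3.80×10⁴) = 45.8 dB
N = −174 + 45.8 + 8.39 = −119.81 dBm
SNR = P_sig − N = −85.4 − (−119.81) = 34.41 dB → 34.4 dB

34.4 dB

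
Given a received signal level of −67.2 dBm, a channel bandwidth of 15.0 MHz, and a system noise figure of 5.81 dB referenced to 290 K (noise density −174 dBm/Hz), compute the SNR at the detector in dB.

Noise floor: N = −174 + 10 log₁₀(B) + NF
10 log₁₀(1.50×10⁷) = 71.76 dB
N = −174 + 71.76 + 5.81 = −96.43 dBm
SNR = P_sig − N = −67.2 − (−96.43) = 29.23 dB → 29.2 dB

29.2 dB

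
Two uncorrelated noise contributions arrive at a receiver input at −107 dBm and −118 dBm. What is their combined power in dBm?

−106.7 dBm

Convert to linear, add, convert back:
P₁ = 2.00×10⁻¹⁴ W, P₂ = 1.58×10⁻¹⁵ W
P_tot = 2.15×10⁻¹⁴ W → 10 log₁₀(P_tot / 10⁻³) = −106.7 dBm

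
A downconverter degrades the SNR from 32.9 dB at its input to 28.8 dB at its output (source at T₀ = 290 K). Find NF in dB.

4.1 dB

NF (dB) = SNR_in(dB) − SNR_out(dB) when the source is at T₀
NF = 32.9 − 28.8 = 4.1 dB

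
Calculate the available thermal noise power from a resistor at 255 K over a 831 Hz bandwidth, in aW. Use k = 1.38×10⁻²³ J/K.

P_n = kTB = 1.38×10⁻²³ × 255 × 8.31×10² = 2.92×10⁻¹⁸ W = 2.92 aW

2.92 aW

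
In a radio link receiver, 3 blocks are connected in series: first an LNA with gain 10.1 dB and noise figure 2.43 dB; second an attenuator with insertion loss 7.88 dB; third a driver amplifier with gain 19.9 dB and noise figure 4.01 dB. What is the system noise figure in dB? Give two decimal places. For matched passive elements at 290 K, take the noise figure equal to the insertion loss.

5.00 dB

Convert to linear (a loss of L dB is a gain of −L dB): F_i = 10^(NF_i/10), G_i = 10^(G_i,dB/10)
  Stage 1: F_1 = 10^(2.43/10) = 1.750, G_1 = 10^(10.1/10) = 10.23
  Stage 2: F_2 = 10^(7.88/10) = 6.138, G_2 = 10^(−7.88/10) = 0.1629
  Stage 3: F_3 = 10^(4.01/10) = 2.518, G_3 = 10^(19.9/10) = 97.72
Friis cascade:
  F = 1.750 + (6.138 − 1)/10.23 + (2.518 − 1)/1.667 = 3.162
NF = 10 log₁₀(3.162) = 5.00 dB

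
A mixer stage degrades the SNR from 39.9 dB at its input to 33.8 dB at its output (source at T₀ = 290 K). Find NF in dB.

NF (dB) = SNR_in(dB) − SNR_out(dB) when the source is at T₀
NF = 39.9 − 33.8 = 6.1 dB

6.1 dB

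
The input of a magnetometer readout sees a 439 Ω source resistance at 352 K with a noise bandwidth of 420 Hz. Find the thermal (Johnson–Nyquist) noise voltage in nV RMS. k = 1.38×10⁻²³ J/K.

59.9 nV

V_n = √(4kTRB)
4kTRB = 4 × 1.38×10⁻²³ × 352 × 4.39×10² × 4.20×10² = 3.58×10⁻¹⁵ V²
V_n = √(3.58×10⁻¹⁵) = 5.99×10⁻⁸ V = 59.9 nV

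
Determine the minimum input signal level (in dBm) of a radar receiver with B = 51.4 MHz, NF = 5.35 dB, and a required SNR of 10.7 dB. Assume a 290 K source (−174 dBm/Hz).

−80.8 dBm

Sensitivity = −174 + 10 log₁₀(B) + NF + SNR_min
= −174 + 77.11 + 5.35 + 10.7
= −80.84 dBm → −80.8 dBm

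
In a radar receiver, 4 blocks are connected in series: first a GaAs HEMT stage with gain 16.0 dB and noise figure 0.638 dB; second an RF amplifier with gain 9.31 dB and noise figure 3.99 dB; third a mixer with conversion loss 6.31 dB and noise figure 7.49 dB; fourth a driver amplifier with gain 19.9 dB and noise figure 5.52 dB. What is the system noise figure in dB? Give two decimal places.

Convert to linear (a loss of L dB is a gain of −L dB): F_i = 10^(NF_i/10), G_i = 10^(G_i,dB/10)
  Stage 1: F_1 = 10^(0.638/10) = 1.158, G_1 = 10^(16.0/10) = 39.81
  Stage 2: F_2 = 10^(3.99/10) = 2.506, G_2 = 10^(9.31/10) = 8.531
  Stage 3: F_3 = 10^(7.49/10) = 5.610, G_3 = 10^(−6.31/10) = 0.2339
  Stage 4: F_4 = 10^(5.52/10) = 3.565, G_4 = 10^(19.9/10) = 97.72
Friis cascade:
  F = 1.158 + (2.506 − 1)/39.81 + (5.610 − 1)/339.6 + (3.565 − 1)/79.43 = 1.242
NF = 10 log₁₀(1.242) = 0.94 dB

0.94 dB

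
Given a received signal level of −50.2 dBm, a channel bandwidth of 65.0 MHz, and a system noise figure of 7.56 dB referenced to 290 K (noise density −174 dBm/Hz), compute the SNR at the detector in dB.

Noise floor: N = −174 + 10 log₁₀(B) + NF
10 log₁₀(6.50×10⁷) = 78.13 dB
N = −174 + 78.13 + 7.56 = −88.31 dBm
SNR = P_sig − N = −50.2 − (−88.31) = 38.11 dB → 38.1 dB

38.1 dB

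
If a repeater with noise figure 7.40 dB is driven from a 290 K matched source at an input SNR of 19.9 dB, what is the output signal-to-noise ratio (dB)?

12.50 dB

By definition F = SNR_in/SNR_out, so in dB: SNR_out = SNR_in − NF
SNR_out = 19.9 − 7.40 = 12.50 dB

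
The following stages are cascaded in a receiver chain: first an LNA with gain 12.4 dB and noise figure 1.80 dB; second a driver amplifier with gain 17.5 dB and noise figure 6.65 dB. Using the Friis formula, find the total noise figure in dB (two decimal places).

2.36 dB

Convert to linear (a loss of L dB is a gain of −L dB): F_i = 10^(NF_i/10), G_i = 10^(G_i,dB/10)
  Stage 1: F_1 = 10^(1.80/10) = 1.514, G_1 = 10^(12.4/10) = 17.38
  Stage 2: F_2 = 10^(6.65/10) = 4.624, G_2 = 10^(17.5/10) = 56.23
Friis cascade:
  F = 1.514 + (4.624 − 1)/17.38 = 1.722
NF = 10 log₁₀(1.722) = 2.36 dB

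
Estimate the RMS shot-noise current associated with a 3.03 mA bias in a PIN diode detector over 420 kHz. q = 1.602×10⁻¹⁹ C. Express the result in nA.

I_n = √(2qI·B)
2qI·B = 2 × 1.602×10⁻¹⁹ × 3.03×10⁻³ × 4.20×10⁵ = 4.08×10⁻¹⁶ A²
I_n = √(4.08×10⁻¹⁶) = 2.02×10⁻⁸ A = 20.2 nA

20.2 nA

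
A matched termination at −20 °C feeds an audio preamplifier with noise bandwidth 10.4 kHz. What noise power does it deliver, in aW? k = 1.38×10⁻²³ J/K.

T = −20 °C + 273.15 = 253.15 K
P_n = kTB = 1.38×10⁻²³ × 253.15 × 1.04×10⁴ = 3.63×10⁻¹⁷ W = 36.3 aW

36.3 aW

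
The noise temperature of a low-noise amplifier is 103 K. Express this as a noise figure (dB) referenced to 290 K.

F = 1 + T_e/T₀ = 1 + 103/290 = 1.35517
NF = 10 log₁₀(1.35517) = 1.32 dB

1.32 dB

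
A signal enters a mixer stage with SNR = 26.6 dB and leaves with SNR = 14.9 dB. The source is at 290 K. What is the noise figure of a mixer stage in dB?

11.7 dB

NF (dB) = SNR_in(dB) − SNR_out(dB) when the source is at T₀
NF = 26.6 − 14.9 = 11.7 dB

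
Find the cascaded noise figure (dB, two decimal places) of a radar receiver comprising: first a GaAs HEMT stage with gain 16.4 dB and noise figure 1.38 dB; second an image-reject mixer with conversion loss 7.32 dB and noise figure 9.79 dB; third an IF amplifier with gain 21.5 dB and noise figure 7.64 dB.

3.35 dB

Convert to linear (a loss of L dB is a gain of −L dB): F_i = 10^(NF_i/10), G_i = 10^(G_i,dB/10)
  Stage 1: F_1 = 10^(1.38/10) = 1.374, G_1 = 10^(16.4/10) = 43.65
  Stage 2: F_2 = 10^(9.79/10) = 9.528, G_2 = 10^(−7.32/10) = 0.1854
  Stage 3: F_3 = 10^(7.64/10) = 5.808, G_3 = 10^(21.5/10) = 141.3
Friis cascade:
  F = 1.374 + (9.528 − 1)/43.65 + (5.808 − 1)/8.091 = 2.164
NF = 10 log₁₀(2.164) = 3.35 dB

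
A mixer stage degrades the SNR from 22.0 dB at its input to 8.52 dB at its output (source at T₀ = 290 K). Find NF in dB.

13.48 dB

NF (dB) = SNR_in(dB) − SNR_out(dB) when the source is at T₀
NF = 22.0 − 8.52 = 13.48 dB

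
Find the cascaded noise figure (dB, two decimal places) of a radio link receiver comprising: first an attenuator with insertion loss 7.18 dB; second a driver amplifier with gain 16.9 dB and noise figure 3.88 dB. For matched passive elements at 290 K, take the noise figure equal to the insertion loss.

11.06 dB

Convert to linear (a loss of L dB is a gain of −L dB): F_i = 10^(NF_i/10), G_i = 10^(G_i,dB/10)
  Stage 1: F_1 = 10^(7.18/10) = 5.224, G_1 = 10^(−7.18/10) = 0.1914
  Stage 2: F_2 = 10^(3.88/10) = 2.443, G_2 = 10^(16.9/10) = 48.98
Friis cascade:
  F = 5.224 + (2.443 − 1)/0.1914 = 12.76
NF = 10 log₁₀(12.76) = 11.06 dB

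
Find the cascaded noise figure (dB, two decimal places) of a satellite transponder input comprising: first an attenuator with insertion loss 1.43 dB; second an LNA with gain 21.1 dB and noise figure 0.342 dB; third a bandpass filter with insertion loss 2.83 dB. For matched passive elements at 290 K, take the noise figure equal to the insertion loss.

Convert to linear (a loss of L dB is a gain of −L dB): F_i = 10^(NF_i/10), G_i = 10^(G_i,dB/10)
  Stage 1: F_1 = 10^(1.43/10) = 1.390, G_1 = 10^(−1.43/10) = 0.7194
  Stage 2: F_2 = 10^(0.342/10) = 1.082, G_2 = 10^(21.1/10) = 128.8
  Stage 3: F_3 = 10^(2.83/10) = 1.919, G_3 = 10^(−2.83/10) = 0.5212
Friis cascade:
  F = 1.390 + (1.082 − 1)/0.7194 + (1.919 − 1)/92.68 = 1.514
NF = 10 log₁₀(1.514) = 1.80 dB

1.80 dB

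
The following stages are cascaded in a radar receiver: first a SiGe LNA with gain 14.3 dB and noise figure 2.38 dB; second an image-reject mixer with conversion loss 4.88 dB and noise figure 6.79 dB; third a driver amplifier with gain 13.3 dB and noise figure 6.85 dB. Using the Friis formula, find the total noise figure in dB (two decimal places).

Convert to linear (a loss of L dB is a gain of −L dB): F_i = 10^(NF_i/10), G_i = 10^(G_i,dB/10)
  Stage 1: F_1 = 10^(2.38/10) = 1.730, G_1 = 10^(14.3/10) = 26.92
  Stage 2: F_2 = 10^(6.79/10) = 4.775, G_2 = 10^(−4.88/10) = 0.3251
  Stage 3: F_3 = 10^(6.85/10) = 4.842, G_3 = 10^(13.3/10) = 21.38
Friis cascade:
  F = 1.730 + (4.775 − 1)/26.92 + (4.842 − 1)/8.750 = 2.309
NF = 10 log₁₀(2.309) = 3.63 dB

3.63 dB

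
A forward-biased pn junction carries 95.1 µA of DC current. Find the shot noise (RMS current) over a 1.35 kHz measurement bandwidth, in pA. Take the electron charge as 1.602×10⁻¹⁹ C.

203 pA

I_n = √(2qI·B)
2qI·B = 2 × 1.602×10⁻¹⁹ × 9.51×10⁻⁵ × 1.35×10³ = 4.11×10⁻²⁰ A²
I_n = √(4.11×10⁻²⁰) = 2.03×10⁻¹⁰ A = 203 pA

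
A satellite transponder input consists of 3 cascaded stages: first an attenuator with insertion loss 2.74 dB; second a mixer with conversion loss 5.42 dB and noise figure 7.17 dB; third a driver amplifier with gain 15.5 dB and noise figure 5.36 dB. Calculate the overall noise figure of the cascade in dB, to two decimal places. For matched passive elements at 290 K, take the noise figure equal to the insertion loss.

Convert to linear (a loss of L dB is a gain of −L dB): F_i = 10^(NF_i/10), G_i = 10^(G_i,dB/10)
  Stage 1: F_1 = 10^(2.74/10) = 1.879, G_1 = 10^(−2.74/10) = 0.5321
  Stage 2: F_2 = 10^(7.17/10) = 5.212, G_2 = 10^(−5.42/10) = 0.2871
  Stage 3: F_3 = 10^(5.36/10) = 3.436, G_3 = 10^(15.5/10) = 35.48
Friis cascade:
  F = 1.879 + (5.212 − 1)/0.5321 + (3.436 − 1)/0.1528 = 25.74
NF = 10 log₁₀(25.74) = 14.11 dB

14.11 dB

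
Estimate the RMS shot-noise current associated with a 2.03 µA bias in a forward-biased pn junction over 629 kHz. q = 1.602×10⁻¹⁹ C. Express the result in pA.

640 pA

I_n = √(2qI·B)
2qI·B = 2 × 1.602×10⁻¹⁹ × 2.03×10⁻⁶ × 6.29×10⁵ = 4.09×10⁻¹⁹ A²
I_n = √(4.09×10⁻¹⁹) = 6.40×10⁻¹⁰ A = 640 pA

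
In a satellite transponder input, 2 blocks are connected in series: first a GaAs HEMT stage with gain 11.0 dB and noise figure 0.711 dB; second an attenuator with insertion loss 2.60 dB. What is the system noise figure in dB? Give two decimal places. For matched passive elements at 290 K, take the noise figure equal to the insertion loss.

Convert to linear (a loss of L dB is a gain of −L dB): F_i = 10^(NF_i/10), G_i = 10^(G_i,dB/10)
  Stage 1: F_1 = 10^(0.711/10) = 1.178, G_1 = 10^(11.0/10) = 12.59
  Stage 2: F_2 = 10^(2.60/10) = 1.820, G_2 = 10^(−2.60/10) = 0.5495
Friis cascade:
  F = 1.178 + (1.820 − 1)/12.59 = 1.243
NF = 10 log₁₀(1.243) = 0.94 dB

0.94 dB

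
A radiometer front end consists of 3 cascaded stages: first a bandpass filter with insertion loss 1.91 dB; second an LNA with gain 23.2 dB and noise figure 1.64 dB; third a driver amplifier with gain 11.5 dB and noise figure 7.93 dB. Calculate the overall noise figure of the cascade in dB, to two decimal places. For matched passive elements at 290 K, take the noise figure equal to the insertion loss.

Convert to linear (a loss of L dB is a gain of −L dB): F_i = 10^(NF_i/10), G_i = 10^(G_i,dB/10)
  Stage 1: F_1 = 10^(1.91/10) = 1.552, G_1 = 10^(−1.91/10) = 0.6442
  Stage 2: F_2 = 10^(1.64/10) = 1.459, G_2 = 10^(23.2/10) = 208.9
  Stage 3: F_3 = 10^(7.93/10) = 6.209, G_3 = 10^(11.5/10) = 14.13
Friis cascade:
  F = 1.552 + (1.459 − 1)/0.6442 + (6.209 − 1)/134.6 = 2.303
NF = 10 log₁₀(2.303) = 3.62 dB

3.62 dB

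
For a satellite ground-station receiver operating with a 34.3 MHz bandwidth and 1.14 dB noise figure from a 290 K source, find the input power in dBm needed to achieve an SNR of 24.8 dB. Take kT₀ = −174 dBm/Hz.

Sensitivity = −174 + 10 log₁₀(B) + NF + SNR_min
= −174 + 75.35 + 1.14 + 24.8
= −72.71 dBm → −72.7 dBm

−72.7 dBm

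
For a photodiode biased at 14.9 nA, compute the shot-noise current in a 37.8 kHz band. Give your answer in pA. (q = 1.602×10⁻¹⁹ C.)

13.4 pA

I_n = √(2qI·B)
2qI·B = 2 × 1.602×10⁻¹⁹ × 1.49×10⁻⁸ × 3.78×10⁴ = 1.80×10⁻²² A²
I_n = √(1.80×10⁻²²) = 1.34×10⁻¹¹ A = 13.4 pA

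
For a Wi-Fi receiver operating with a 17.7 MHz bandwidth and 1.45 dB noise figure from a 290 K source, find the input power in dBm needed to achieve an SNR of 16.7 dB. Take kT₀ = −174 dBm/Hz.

Sensitivity = −174 + 10 log₁₀(B) + NF + SNR_min
= −174 + 72.48 + 1.45 + 16.7
= −83.37 dBm → −83.4 dBm

−83.4 dBm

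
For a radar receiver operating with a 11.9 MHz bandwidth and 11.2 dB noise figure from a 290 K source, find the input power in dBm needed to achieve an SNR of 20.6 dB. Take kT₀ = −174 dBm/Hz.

−71.4 dBm

Sensitivity = −174 + 10 log₁₀(B) + NF + SNR_min
= −174 + 70.76 + 11.2 + 20.6
= −71.44 dBm → −71.4 dBm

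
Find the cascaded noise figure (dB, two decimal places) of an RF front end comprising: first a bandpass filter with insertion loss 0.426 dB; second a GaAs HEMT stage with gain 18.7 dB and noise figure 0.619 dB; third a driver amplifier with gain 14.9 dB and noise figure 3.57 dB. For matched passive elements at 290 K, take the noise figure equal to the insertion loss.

1.11 dB

Convert to linear (a loss of L dB is a gain of −L dB): F_i = 10^(NF_i/10), G_i = 10^(G_i,dB/10)
  Stage 1: F_1 = 10^(0.426/10) = 1.103, G_1 = 10^(−0.426/10) = 0.9066
  Stage 2: F_2 = 10^(0.619/10) = 1.153, G_2 = 10^(18.7/10) = 74.13
  Stage 3: F_3 = 10^(3.57/10) = 2.275, G_3 = 10^(14.9/10) = 30.90
Friis cascade:
  F = 1.103 + (1.153 − 1)/0.9066 + (2.275 − 1)/67.20 = 1.291
NF = 10 log₁₀(1.291) = 1.11 dB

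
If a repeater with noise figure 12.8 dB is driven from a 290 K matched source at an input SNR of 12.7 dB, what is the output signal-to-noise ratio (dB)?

By definition F = SNR_in/SNR_out, so in dB: SNR_out = SNR_in − NF
SNR_out = 12.7 − 12.8 = −0.1 dB

−0.1 dB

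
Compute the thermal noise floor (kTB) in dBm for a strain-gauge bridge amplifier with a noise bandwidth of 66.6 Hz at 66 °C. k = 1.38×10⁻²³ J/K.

T = 66 °C + 273.15 = 339.15 K
P_n = kTB = 1.38×10⁻²³ × 339.15 × 6.66×10¹ = 3.12×10⁻¹⁹ W
In dBm: 10 log₁₀(3.12×10⁻¹⁹ / 10⁻³) = −155.1 dBm

−155.1 dBm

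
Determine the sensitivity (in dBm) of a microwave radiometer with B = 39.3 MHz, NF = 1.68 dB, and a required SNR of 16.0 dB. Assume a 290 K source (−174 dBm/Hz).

Sensitivity = −174 + 10 log₁₀(B) + NF + SNR_min
= −174 + 75.94 + 1.68 + 16.0
= −80.38 dBm → −80.4 dBm

−80.4 dBm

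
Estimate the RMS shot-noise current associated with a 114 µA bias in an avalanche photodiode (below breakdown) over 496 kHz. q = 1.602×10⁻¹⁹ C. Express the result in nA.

4.26 nA

I_n = √(2qI·B)
2qI·B = 2 × 1.602×10⁻¹⁹ × 1.14×10⁻⁴ × 4.96×10⁵ = 1.81×10⁻¹⁷ A²
I_n = √(1.81×10⁻¹⁷) = 4.26×10⁻⁹ A = 4.26 nA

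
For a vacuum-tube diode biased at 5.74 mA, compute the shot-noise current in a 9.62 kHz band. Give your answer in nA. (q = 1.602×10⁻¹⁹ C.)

I_n = √(2qI·B)
2qI·B = 2 × 1.602×10⁻¹⁹ × 5.74×10⁻³ × 9.62×10³ = 1.77×10⁻¹⁷ A²
I_n = √(1.77×10⁻¹⁷) = 4.21×10⁻⁹ A = 4.21 nA

4.21 nA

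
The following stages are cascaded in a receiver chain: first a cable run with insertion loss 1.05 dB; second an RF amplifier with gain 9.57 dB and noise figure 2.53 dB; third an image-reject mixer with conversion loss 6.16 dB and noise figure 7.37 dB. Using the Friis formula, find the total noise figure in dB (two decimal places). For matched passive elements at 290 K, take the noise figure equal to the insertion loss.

4.63 dB

Convert to linear (a loss of L dB is a gain of −L dB): F_i = 10^(NF_i/10), G_i = 10^(G_i,dB/10)
  Stage 1: F_1 = 10^(1.05/10) = 1.274, G_1 = 10^(−1.05/10) = 0.7852
  Stage 2: F_2 = 10^(2.53/10) = 1.791, G_2 = 10^(9.57/10) = 9.057
  Stage 3: F_3 = 10^(7.37/10) = 5.458, G_3 = 10^(−6.16/10) = 0.2421
Friis cascade:
  F = 1.274 + (1.791 − 1)/0.7852 + (5.458 − 1)/7.112 = 2.907
NF = 10 log₁₀(2.907) = 4.63 dB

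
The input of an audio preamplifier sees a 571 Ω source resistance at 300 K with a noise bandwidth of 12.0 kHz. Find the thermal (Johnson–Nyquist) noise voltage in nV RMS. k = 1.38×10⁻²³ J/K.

V_n = √(4kTRB)
4kTRB = 4 × 1.38×10⁻²³ × 300 × 5.71×10² × 1.20×10⁴ = 1.13×10⁻¹³ V²
V_n = √(1.13×10⁻¹³) = 3.37×10⁻⁷ V = 337 nV

337 nV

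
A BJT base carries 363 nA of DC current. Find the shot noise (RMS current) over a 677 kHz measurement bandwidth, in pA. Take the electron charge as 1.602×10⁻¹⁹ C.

281 pA

I_n = √(2qI·B)
2qI·B = 2 × 1.602×10⁻¹⁹ × 3.63×10⁻⁷ × 6.77×10⁵ = 7.87×10⁻²⁰ A²
I_n = √(7.87×10⁻²⁰) = 2.81×10⁻¹⁰ A = 281 pA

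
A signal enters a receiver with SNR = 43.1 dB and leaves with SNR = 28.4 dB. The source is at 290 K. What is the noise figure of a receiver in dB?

14.7 dB

NF (dB) = SNR_in(dB) − SNR_out(dB) when the source is at T₀
NF = 43.1 − 28.4 = 14.7 dB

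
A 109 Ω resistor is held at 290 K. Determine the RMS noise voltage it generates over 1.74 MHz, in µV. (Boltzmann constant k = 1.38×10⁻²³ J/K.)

V_n = √(4kTRB)
4kTRB = 4 × 1.38×10⁻²³ × 290 × 1.09×10² × 1.74×10⁶ = 3.04×10⁻¹² V²
V_n = √(3.04×10⁻¹²) = 1.74×10⁻⁶ V = 1.74 µV

1.74 µV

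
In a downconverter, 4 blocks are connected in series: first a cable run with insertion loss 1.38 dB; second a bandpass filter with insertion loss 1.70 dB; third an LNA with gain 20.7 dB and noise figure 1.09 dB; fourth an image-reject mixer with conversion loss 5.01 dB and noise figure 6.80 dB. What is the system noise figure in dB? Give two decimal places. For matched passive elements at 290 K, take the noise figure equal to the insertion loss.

Convert to linear (a loss of L dB is a gain of −L dB): F_i = 10^(NF_i/10), G_i = 10^(G_i,dB/10)
  Stage 1: F_1 = 10^(1.38/10) = 1.374, G_1 = 10^(−1.38/10) = 0.7278
  Stage 2: F_2 = 10^(1.70/10) = 1.479, G_2 = 10^(−1.70/10) = 0.6761
  Stage 3: F_3 = 10^(1.09/10) = 1.285, G_3 = 10^(20.7/10) = 117.5
  Stage 4: F_4 = 10^(6.80/10) = 4.786, G_4 = 10^(−5.01/10) = 0.3155
Friis cascade:
  F = 1.374 + (1.479 − 1)/0.7278 + (1.285 − 1)/0.4920 + (4.786 − 1)/57.81 = 2.678
NF = 10 log₁₀(2.678) = 4.28 dB

4.28 dB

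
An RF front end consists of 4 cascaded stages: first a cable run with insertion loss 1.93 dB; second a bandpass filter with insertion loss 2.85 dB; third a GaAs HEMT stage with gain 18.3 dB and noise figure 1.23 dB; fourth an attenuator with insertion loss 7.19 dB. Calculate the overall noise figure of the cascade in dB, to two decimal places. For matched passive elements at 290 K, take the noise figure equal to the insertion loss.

6.21 dB

Convert to linear (a loss of L dB is a gain of −L dB): F_i = 10^(NF_i/10), G_i = 10^(G_i,dB/10)
  Stage 1: F_1 = 10^(1.93/10) = 1.560, G_1 = 10^(−1.93/10) = 0.6412
  Stage 2: F_2 = 10^(2.85/10) = 1.928, G_2 = 10^(−2.85/10) = 0.5188
  Stage 3: F_3 = 10^(1.23/10) = 1.327, G_3 = 10^(18.3/10) = 67.61
  Stage 4: F_4 = 10^(7.19/10) = 5.236, G_4 = 10^(−7.19/10) = 0.1910
Friis cascade:
  F = 1.560 + (1.928 − 1)/0.6412 + (1.327 − 1)/0.3327 + (5.236 − 1)/22.49 = 4.179
NF = 10 log₁₀(4.179) = 6.21 dB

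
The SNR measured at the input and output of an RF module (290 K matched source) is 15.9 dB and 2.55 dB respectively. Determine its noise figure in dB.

NF (dB) = SNR_in(dB) − SNR_out(dB) when the source is at T₀
NF = 15.9 − 2.55 = 13.35 dB

13.35 dB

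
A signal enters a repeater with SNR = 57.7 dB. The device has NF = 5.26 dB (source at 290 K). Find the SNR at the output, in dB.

By definition F = SNR_in/SNR_out, so in dB: SNR_out = SNR_in − NF
SNR_out = 57.7 − 5.26 = 52.44 dB

52.44 dB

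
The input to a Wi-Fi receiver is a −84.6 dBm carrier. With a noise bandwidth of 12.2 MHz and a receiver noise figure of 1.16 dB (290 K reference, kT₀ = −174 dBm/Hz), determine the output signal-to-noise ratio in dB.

17.4 dB

Noise floor: N = −174 + 10 log₁₀(B) + NF
10 log₁₀(1.22×10⁷) = 70.86 dB
N = −174 + 70.86 + 1.16 = −101.98 dBm
SNR = P_sig − N = −84.6 − (−101.98) = 17.38 dB → 17.4 dB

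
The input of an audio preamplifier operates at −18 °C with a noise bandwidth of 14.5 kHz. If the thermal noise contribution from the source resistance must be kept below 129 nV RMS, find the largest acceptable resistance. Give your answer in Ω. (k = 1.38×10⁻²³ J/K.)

81.5 Ω

T = −18 °C + 273.15 = 255.15 K
Johnson–Nyquist: V_n = √(4kTRB) ⇒ R = V_n² / (4kTB)
4kTB = 4 × 1.38×10⁻²³ × 255.15 × 1.45×10⁴ = 2.04×10⁻¹⁶
R = (1.29×10⁻⁷)² / 2.04×10⁻¹⁶ = 8.15×10¹ Ω = 81.5 Ω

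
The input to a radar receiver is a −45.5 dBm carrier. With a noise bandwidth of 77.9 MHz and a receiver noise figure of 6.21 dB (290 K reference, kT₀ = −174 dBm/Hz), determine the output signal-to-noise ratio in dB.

43.4 dB

Noise floor: N = −174 + 10 log₁₀(B) + NF
10 log₁₀(7.79×10⁷) = 78.92 dB
N = −174 + 78.92 + 6.21 = −88.87 dBm
SNR = P_sig − N = −45.5 − (−88.87) = 43.37 dB → 43.4 dB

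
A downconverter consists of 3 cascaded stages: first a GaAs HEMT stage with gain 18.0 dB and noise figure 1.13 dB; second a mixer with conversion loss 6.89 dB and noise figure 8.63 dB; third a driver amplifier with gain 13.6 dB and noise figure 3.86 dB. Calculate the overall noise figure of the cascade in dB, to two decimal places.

1.78 dB

Convert to linear (a loss of L dB is a gain of −L dB): F_i = 10^(NF_i/10), G_i = 10^(G_i,dB/10)
  Stage 1: F_1 = 10^(1.13/10) = 1.297, G_1 = 10^(18.0/10) = 63.10
  Stage 2: F_2 = 10^(8.63/10) = 7.295, G_2 = 10^(−6.89/10) = 0.2046
  Stage 3: F_3 = 10^(3.86/10) = 2.432, G_3 = 10^(13.6/10) = 22.91
Friis cascade:
  F = 1.297 + (7.295 − 1)/63.10 + (2.432 − 1)/12.91 = 1.508
NF = 10 log₁₀(1.508) = 1.78 dB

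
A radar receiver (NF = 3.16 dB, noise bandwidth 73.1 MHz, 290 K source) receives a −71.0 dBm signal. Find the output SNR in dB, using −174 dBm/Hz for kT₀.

Noise floor: N = −174 + 10 log₁₀(B) + NF
10 log₁₀(7.31×10⁷) = 78.64 dB
N = −174 + 78.64 + 3.16 = −92.20 dBm
SNR = P_sig − N = −71.0 − (−92.20) = 21.20 dB → 21.2 dB

21.2 dB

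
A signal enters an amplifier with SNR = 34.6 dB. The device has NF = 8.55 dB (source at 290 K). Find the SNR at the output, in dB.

26.05 dB

By definition F = SNR_in/SNR_out, so in dB: SNR_out = SNR_in − NF
SNR_out = 34.6 − 8.55 = 26.05 dB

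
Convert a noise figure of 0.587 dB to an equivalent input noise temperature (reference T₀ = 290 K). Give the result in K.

F = 10^(0.587/10) = 1.14472
T_e = (F − 1)·T₀ = (1.14472 − 1) × 290 = 42.0 K

42.0 K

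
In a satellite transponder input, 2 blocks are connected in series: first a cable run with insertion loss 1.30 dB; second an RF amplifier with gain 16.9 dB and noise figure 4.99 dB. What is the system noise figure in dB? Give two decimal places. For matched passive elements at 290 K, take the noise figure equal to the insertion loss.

Convert to linear (a loss of L dB is a gain of −L dB): F_i = 10^(NF_i/10), G_i = 10^(G_i,dB/10)
  Stage 1: F_1 = 10^(1.30/10) = 1.349, G_1 = 10^(−1.30/10) = 0.7413
  Stage 2: F_2 = 10^(4.99/10) = 3.155, G_2 = 10^(16.9/10) = 48.98
Friis cascade:
  F = 1.349 + (3.155 − 1)/0.7413 = 4.256
NF = 10 log₁₀(4.256) = 6.29 dB

6.29 dB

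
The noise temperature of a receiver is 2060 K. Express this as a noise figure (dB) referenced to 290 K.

F = 1 + T_e/T₀ = 1 + 2060/290 = 8.10345
NF = 10 log₁₀(8.10345) = 9.09 dB

9.09 dB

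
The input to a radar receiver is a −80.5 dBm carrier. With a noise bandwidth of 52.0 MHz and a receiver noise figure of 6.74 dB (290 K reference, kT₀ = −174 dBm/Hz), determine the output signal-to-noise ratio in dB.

Noise floor: N = −174 + 10 log₁₀(B) + NF
10 log₁₀(5.20×10⁷) = 77.16 dB
N = −174 + 77.16 + 6.74 = −90.10 dBm
SNR = P_sig − N = −80.5 − (−90.10) = 9.60 dB → 9.6 dB

9.6 dB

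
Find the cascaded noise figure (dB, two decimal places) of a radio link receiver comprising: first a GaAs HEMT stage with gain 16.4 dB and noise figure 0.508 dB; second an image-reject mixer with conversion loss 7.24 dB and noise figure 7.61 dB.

Convert to linear (a loss of L dB is a gain of −L dB): F_i = 10^(NF_i/10), G_i = 10^(G_i,dB/10)
  Stage 1: F_1 = 10^(0.508/10) = 1.124, G_1 = 10^(16.4/10) = 43.65
  Stage 2: F_2 = 10^(7.61/10) = 5.768, G_2 = 10^(−7.24/10) = 0.1888
Friis cascade:
  F = 1.124 + (5.768 − 1)/43.65 = 1.233
NF = 10 log₁₀(1.233) = 0.91 dB

0.91 dB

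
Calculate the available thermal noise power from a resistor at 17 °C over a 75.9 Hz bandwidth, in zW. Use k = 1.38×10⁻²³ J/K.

T = 17 °C + 273.15 = 290.15 K
P_n = kTB = 1.38×10⁻²³ × 290.15 × 7.59×10¹ = 3.04×10⁻¹⁹ W = 304 zW

304 zW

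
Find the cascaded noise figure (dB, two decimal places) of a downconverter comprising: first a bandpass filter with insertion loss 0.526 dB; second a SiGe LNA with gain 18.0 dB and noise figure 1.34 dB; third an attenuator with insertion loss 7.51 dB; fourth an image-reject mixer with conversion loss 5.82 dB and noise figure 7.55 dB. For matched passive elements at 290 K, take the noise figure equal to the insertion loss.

3.21 dB

Convert to linear (a loss of L dB is a gain of −L dB): F_i = 10^(NF_i/10), G_i = 10^(G_i,dB/10)
  Stage 1: F_1 = 10^(0.526/10) = 1.129, G_1 = 10^(−0.526/10) = 0.8859
  Stage 2: F_2 = 10^(1.34/10) = 1.361, G_2 = 10^(18.0/10) = 63.10
  Stage 3: F_3 = 10^(7.51/10) = 5.636, G_3 = 10^(−7.51/10) = 0.1774
  Stage 4: F_4 = 10^(7.55/10) = 5.689, G_4 = 10^(−5.82/10) = 0.2618
Friis cascade:
  F = 1.129 + (1.361 − 1)/0.8859 + (5.636 − 1)/55.90 + (5.689 − 1)/9.917 = 2.092
NF = 10 log₁₀(2.092) = 3.21 dB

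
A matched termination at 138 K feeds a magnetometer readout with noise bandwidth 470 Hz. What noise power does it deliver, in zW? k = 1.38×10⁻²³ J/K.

P_n = kTB = 1.38×10⁻²³ × 138 × 4.70×10² = 8.95×10⁻¹⁹ W = 895 zW

895 zW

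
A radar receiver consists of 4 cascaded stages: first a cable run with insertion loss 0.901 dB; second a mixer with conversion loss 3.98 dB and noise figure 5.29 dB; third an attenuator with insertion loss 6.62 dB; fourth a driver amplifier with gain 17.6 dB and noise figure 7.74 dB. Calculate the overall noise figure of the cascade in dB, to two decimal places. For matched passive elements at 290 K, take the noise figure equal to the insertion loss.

19.30 dB

Convert to linear (a loss of L dB is a gain of −L dB): F_i = 10^(NF_i/10), G_i = 10^(G_i,dB/10)
  Stage 1: F_1 = 10^(0.901/10) = 1.231, G_1 = 10^(−0.901/10) = 0.8126
  Stage 2: F_2 = 10^(5.29/10) = 3.381, G_2 = 10^(−3.98/10) = 0.3999
  Stage 3: F_3 = 10^(6.62/10) = 4.592, G_3 = 10^(−6.62/10) = 0.2178
  Stage 4: F_4 = 10^(7.74/10) = 5.943, G_4 = 10^(17.6/10) = 57.54
Friis cascade:
  F = 1.231 + (3.381 − 1)/0.8126 + (4.592 − 1)/0.3250 + (5.943 − 1)/0.07078 = 85.05
NF = 10 log₁₀(85.05) = 19.30 dB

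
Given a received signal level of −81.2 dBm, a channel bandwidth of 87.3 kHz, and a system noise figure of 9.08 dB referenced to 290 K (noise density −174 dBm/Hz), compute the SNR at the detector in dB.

Noise floor: N = −174 + 10 log₁₀(B) + NF
10 log₁₀(8.73×10⁴) = 49.41 dB
N = −174 + 49.41 + 9.08 = −115.51 dBm
SNR = P_sig − N = −81.2 − (−115.51) = 34.31 dB → 34.3 dB

34.3 dB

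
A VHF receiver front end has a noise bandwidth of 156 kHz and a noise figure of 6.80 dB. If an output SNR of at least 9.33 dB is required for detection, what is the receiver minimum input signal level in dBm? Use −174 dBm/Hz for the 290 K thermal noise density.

Sensitivity = −174 + 10 log₁₀(B) + NF + SNR_min
= −174 + 51.93 + 6.80 + 9.33
= −105.94 dBm → −105.9 dBm

−105.9 dBm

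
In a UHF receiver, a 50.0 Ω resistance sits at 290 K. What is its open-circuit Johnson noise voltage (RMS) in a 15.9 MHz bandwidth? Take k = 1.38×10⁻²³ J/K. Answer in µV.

V_n = √(4kTRB)
4kTRB = 4 × 1.38×10⁻²³ × 290 × 5.00×10¹ × 1.59×10⁷ = 1.27×10⁻¹¹ V²
V_n = √(1.27×10⁻¹¹) = 3.57×10⁻⁶ V = 3.57 µV

3.57 µV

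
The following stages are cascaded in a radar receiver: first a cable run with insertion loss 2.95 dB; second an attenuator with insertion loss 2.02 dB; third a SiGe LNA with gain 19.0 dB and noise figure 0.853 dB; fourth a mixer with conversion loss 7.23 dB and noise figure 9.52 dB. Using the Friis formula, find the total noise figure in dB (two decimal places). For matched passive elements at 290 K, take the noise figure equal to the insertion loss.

6.17 dB

Convert to linear (a loss of L dB is a gain of −L dB): F_i = 10^(NF_i/10), G_i = 10^(G_i,dB/10)
  Stage 1: F_1 = 10^(2.95/10) = 1.972, G_1 = 10^(−2.95/10) = 0.5070
  Stage 2: F_2 = 10^(2.02/10) = 1.592, G_2 = 10^(−2.02/10) = 0.6281
  Stage 3: F_3 = 10^(0.853/10) = 1.217, G_3 = 10^(19.0/10) = 79.43
  Stage 4: F_4 = 10^(9.52/10) = 8.954, G_4 = 10^(−7.23/10) = 0.1892
Friis cascade:
  F = 1.972 + (1.592 − 1)/0.5070 + (1.217 − 1)/0.3184 + (8.954 − 1)/25.29 = 4.137
NF = 10 log₁₀(4.137) = 6.17 dB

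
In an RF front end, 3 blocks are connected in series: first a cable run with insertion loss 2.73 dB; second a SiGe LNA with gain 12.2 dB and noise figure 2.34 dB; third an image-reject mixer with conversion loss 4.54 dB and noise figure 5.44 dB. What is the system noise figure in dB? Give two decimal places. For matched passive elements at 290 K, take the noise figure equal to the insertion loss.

5.44 dB

Convert to linear (a loss of L dB is a gain of −L dB): F_i = 10^(NF_i/10), G_i = 10^(G_i,dB/10)
  Stage 1: F_1 = 10^(2.73/10) = 1.875, G_1 = 10^(−2.73/10) = 0.5333
  Stage 2: F_2 = 10^(2.34/10) = 1.714, G_2 = 10^(12.2/10) = 16.60
  Stage 3: F_3 = 10^(5.44/10) = 3.499, G_3 = 10^(−4.54/10) = 0.3516
Friis cascade:
  F = 1.875 + (1.714 − 1)/0.5333 + (3.499 − 1)/8.851 = 3.496
NF = 10 log₁₀(3.496) = 5.44 dB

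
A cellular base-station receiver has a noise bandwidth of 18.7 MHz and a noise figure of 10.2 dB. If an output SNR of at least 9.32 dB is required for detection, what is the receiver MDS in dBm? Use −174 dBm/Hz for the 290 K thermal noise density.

Sensitivity = −174 + 10 log₁₀(B) + NF + SNR_min
= −174 + 72.72 + 10.2 + 9.32
= −81.76 dBm → −81.8 dBm

−81.8 dBm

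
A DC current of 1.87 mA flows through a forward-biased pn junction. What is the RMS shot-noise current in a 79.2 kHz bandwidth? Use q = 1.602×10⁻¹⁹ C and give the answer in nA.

I_n = √(2qI·B)
2qI·B = 2 × 1.602×10⁻¹⁹ × 1.87×10⁻³ × 7.92×10⁴ = 4.75×10⁻¹⁷ A²
I_n = √(4.75×10⁻¹⁷) = 6.89×10⁻⁹ A = 6.89 nA

6.89 nA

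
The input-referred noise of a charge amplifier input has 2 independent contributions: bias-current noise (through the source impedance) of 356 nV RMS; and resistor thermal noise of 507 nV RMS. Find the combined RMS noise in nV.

620 nV

Uncorrelated sources add in power (mean-square): V_tot = √(ΣV_i²)
V_tot = √[(3.56×10⁻⁷)² + (5.07×10⁻⁷)²] = 6.20×10⁻⁷ V = 620 nV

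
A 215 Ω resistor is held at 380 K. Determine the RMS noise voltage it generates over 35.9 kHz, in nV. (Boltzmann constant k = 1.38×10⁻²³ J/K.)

402 nV

V_n = √(4kTRB)
4kTRB = 4 × 1.38×10⁻²³ × 380 × 2.15×10² × 3.59×10⁴ = 1.62×10⁻¹³ V²
V_n = √(1.62×10⁻¹³) = 4.02×10⁻⁷ V = 402 nV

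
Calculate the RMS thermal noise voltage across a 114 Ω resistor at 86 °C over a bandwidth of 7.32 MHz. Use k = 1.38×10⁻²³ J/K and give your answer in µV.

4.07 µV

T = 86 °C + 273.15 = 359.15 K
V_n = √(4kTRB)
4kTRB = 4 × 1.38×10⁻²³ × 359.15 × 1.14×10² × 7.32×10⁶ = 1.65×10⁻¹¹ V²
V_n = √(1.65×10⁻¹¹) = 4.07×10⁻⁶ V = 4.07 µV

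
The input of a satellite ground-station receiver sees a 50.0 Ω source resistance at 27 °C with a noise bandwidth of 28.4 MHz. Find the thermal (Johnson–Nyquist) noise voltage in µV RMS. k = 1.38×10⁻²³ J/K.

4.85 µV

T = 27 °C + 273.15 = 300.15 K
V_n = √(4kTRB)
4kTRB = 4 × 1.38×10⁻²³ × 300.15 × 5.00×10¹ × 2.84×10⁷ = 2.35×10⁻¹¹ V²
V_n = √(2.35×10⁻¹¹) = 4.85×10⁻⁶ V = 4.85 µV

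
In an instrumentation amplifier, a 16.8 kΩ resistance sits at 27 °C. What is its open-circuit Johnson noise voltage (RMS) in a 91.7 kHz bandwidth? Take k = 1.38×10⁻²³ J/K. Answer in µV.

T = 27 °C + 273.15 = 300.15 K
V_n = √(4kTRB)
4kTRB = 4 × 1.38×10⁻²³ × 300.15 × 1.68×10⁴ × 9.17×10⁴ = 2.55×10⁻¹¹ V²
V_n = √(2.55×10⁻¹¹) = 5.05×10⁻⁶ V = 5.05 µV

5.05 µV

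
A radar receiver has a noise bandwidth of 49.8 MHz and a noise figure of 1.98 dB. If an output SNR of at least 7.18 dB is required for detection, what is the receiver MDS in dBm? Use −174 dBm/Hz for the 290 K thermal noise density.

−87.9 dBm

Sensitivity = −174 + 10 log₁₀(B) + NF + SNR_min
= −174 + 76.97 + 1.98 + 7.18
= −87.87 dBm → −87.9 dBm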